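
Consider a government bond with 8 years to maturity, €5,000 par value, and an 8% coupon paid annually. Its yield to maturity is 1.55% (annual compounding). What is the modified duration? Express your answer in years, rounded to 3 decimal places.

Periodic yield y = 0.0155. First find Macaulay duration:
  t   CF        PV=CF/(1+0.0155)^t    t·PV
  1       400.00       393.8946       393.8946
  2       400.00       387.8825       775.7649
  3       400.00       381.9620     1,145.8861
  4       400.00       376.1320     1,504.5280
  5       400.00       370.3909     1,851.9547
  6       400.00       364.7375     2,188.4250
  7       400.00       359.1704     2,514.1926
  8     5,400.00     4,774.7907    38,198.3255
  Σ                  7,408.9606    48,572.9714
P = 7,408.9606; Macaulay duration = 48,572.9714 / 7,408.9606 = 6.55598 years.
Modified duration = D_Mac / (1 + y) = 6.55598 / 1.0155 = 6.45591 years.

6.456 years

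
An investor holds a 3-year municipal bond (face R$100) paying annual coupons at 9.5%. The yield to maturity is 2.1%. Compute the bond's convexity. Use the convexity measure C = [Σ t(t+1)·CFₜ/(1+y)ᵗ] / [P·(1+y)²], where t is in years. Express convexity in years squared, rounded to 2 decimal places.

With y = 0.021:
  t   CF        PV=CF/(1+0.021)^t    t·PV        t(t+1)·PV
  1         9.50         9.3046         9.3046          18.6092
  2         9.50         9.1132        18.2265          54.6794
  3       109.50       102.8814       308.6442       1,234.5769
  Σ                    121.2992       336.1753       1,307.8654
P = 121.2992.
Convexity = Σ t(t+1)·PV / [P·(1+y)²] = 1,307.8654 / (121.2992 × 1.042441) = 10.34317.

10.34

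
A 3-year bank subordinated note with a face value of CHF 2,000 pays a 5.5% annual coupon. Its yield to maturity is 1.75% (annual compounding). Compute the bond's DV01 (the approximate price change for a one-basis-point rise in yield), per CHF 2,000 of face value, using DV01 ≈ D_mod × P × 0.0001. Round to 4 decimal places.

CHF 0.6221

Periodic yield y = 0.0175.
  t   CF        PV=CF/(1+0.0175)^t    t·PV
  1       110.00       108.1081       108.1081
  2       110.00       106.2488       212.4975
  3     2,110.00     2,002.9919     6,008.9758
  Σ                  2,217.3488     6,329.5814
P = 2,217.3488; D_Mac = 2.85457 yrs; D_mod = 2.80548 yrs.
DV01 ≈ 2.80548 × 2,217.3488 × 0.0001 = 0.622072.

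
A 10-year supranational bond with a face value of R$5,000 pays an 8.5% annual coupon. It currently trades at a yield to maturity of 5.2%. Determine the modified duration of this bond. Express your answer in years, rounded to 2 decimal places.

Periodic yield y = 0.052. First find Macaulay duration:
  t   CF        PV=CF/(1+0.052)^t    t·PV
  1       425.00       403.9924       403.9924
  2       425.00       384.0232       768.0464
  3       425.00       365.0411     1,095.1232
  4       425.00       346.9972     1,387.9888
  5       425.00       329.8452     1,649.2262
  6       425.00       313.5411     1,881.2467
  7       425.00       298.0429     2,086.3002
  8       425.00       283.3107     2,266.4858
  9       425.00       269.3068     2,423.7609
  10    5,425.00     3,267.7013    32,677.0125
  Σ                  6,261.8018    46,639.1830
P = 6,261.8018; Macaulay duration = 46,639.1830 / 6,261.8018 = 7.44820 years.
Modified duration = D_Mac / (1 + y) = 7.44820 / 1.052 = 7.08004 years.

7.08 years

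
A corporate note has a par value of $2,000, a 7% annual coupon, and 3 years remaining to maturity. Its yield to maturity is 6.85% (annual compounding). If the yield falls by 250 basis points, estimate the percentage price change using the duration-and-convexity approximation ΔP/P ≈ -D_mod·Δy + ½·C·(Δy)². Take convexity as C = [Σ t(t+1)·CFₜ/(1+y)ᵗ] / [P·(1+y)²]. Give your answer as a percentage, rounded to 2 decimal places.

With y = 0.0685:
  t   CF        PV=CF/(1+0.0685)^t    t·PV        t(t+1)·PV
  1       140.00       131.0248       131.0248         262.0496
  2       140.00       122.6250       245.2500         735.7499
  3     2,140.00     1,754.2448     5,262.7344      21,050.9374
  Σ                  2,007.8946     5,639.0091      22,048.7369
P = 2,007.8946; D_Mac = 2.80842 yrs; D_mod = 2.62838 yrs; C = 9.61820.
Duration effect: -2.62838 × (-0.025) = +0.065709
Convexity effect: 0.5 × 9.61820 × (-0.025)² = +0.0030057
ΔP/P ≈ +0.065709 + 0.0030057 = +0.068715 = +6.8715%.

+6.87%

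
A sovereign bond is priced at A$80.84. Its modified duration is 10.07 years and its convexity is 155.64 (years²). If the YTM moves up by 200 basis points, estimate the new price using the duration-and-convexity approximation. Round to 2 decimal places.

A$67.08

Duration effect: -D_mod·Δy = -10.07 × (+0.02) = -0.201400
Convexity effect: ½·C·(Δy)² = 0.5 × 155.64 × (0.02)² = +0.0311280
ΔP/P ≈ -0.201400 + 0.0311280 = -0.170272
New price ≈ 80.84 × (1 - 0.170272) = 67.07521152.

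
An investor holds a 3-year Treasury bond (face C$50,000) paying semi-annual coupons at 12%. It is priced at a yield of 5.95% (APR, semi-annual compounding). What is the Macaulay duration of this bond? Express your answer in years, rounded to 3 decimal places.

Periodic yield y = 0.02975. Discount each cash flow and weight by its period:
  t   CF        PV=CF/(1+0.02975)^t    t·PV
  1     3,000.00     2,913.3285     2,913.3285
  2     3,000.00     2,829.1609     5,658.3219
  3     3,000.00     2,747.4250     8,242.2751
  4     3,000.00     2,668.0505    10,672.2022
  5     3,000.00     2,590.9692    12,954.8460
  6    53,000.00    44,451.3613   266,708.1680
  Σ                 58,200.2955   307,149.1417
Price P = Σ PV = 58,200.2955.
Macaulay duration = Σ(t·PV) / P = 307,149.1417 / 58,200.2955 = 5.27745 half-year periods.
In years: 5.27745 / 2 = 2.63872 years.

2.639 years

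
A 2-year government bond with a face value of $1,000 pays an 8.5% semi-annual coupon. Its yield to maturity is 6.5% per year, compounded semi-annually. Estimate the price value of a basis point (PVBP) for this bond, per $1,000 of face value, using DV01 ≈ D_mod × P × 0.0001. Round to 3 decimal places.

Periodic yield y = 0.0325.
  t   CF        PV=CF/(1+0.0325)^t    t·PV
  1        42.50        41.1622        41.1622
  2        42.50        39.8666        79.7331
  3        42.50        38.6117       115.8351
  4     1,042.50       917.3094     3,669.2374
  Σ                  1,036.9498     3,905.9678
P = 1,036.9498; D_Mac = 3.76679 half-year periods = 1.88339 yrs; D_mod = 1.82411 yrs.
DV01 ≈ 1.82411 × 1,036.9498 × 0.0001 = 0.189151.

$0.189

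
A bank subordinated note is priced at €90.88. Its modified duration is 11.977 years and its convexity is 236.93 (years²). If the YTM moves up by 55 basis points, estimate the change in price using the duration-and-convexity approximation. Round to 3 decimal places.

Duration effect: -D_mod·Δy = -11.977 × (+0.0055) = -0.0658735
Convexity effect: ½·C·(Δy)² = 0.5 × 236.93 × (0.0055)² = +0.00358356625
ΔP/P ≈ -0.0658735 + 0.00358356625 = -0.06228993375
ΔP ≈ 90.88 × (-0.06228993375) = -5.6609091792.

-€5.661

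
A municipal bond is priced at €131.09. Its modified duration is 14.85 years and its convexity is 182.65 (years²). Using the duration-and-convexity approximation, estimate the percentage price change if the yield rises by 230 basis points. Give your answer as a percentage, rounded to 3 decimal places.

Duration effect: -D_mod·Δy = -14.85 × (+0.023) = -0.341550
Convexity effect: ½·C·(Δy)² = 0.5 × 182.65 × (0.023)² = +0.048310925
ΔP/P ≈ -0.341550 + 0.048310925 = -0.293239075
= -29.3239075%.

-29.324%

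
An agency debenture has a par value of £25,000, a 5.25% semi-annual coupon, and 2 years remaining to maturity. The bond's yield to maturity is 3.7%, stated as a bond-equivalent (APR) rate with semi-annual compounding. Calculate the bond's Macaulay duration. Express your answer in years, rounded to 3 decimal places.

1.926 years

Periodic yield y = 0.0185. Discount each cash flow and weight by its period:
  t   CF        PV=CF/(1+0.0185)^t    t·PV
  1       656.25       644.3299       644.3299
  2       656.25       632.6263     1,265.2526
  3       656.25       621.1353     1,863.4059
  4    25,656.25    23,842.3493    95,369.3970
  Σ                 25,740.4408    99,142.3855
Price P = Σ PV = 25,740.4408.
Macaulay duration = Σ(t·PV) / P = 99,142.3855 / 25,740.4408 = 3.85162 half-year periods.
In years: 3.85162 / 2 = 1.92581 years.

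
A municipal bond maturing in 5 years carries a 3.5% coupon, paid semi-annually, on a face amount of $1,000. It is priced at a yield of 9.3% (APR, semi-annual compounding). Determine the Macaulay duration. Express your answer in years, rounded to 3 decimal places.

4.566 years

Periodic yield y = 0.0465. Discount each cash flow and weight by its period:
  t   CF        PV=CF/(1+0.0465)^t    t·PV
  1        17.50        16.7224        16.7224
  2        17.50        15.9794        31.9587
  3        17.50        15.2693        45.8080
  4        17.50        14.5909        58.3635
  5        17.50        13.9425        69.7127
  6        17.50        13.3230        79.9381
  7        17.50        12.7310        89.1172
  8        17.50        12.1653        97.3227
  9        17.50        11.6248       104.6231
  10    1,017.50       645.8655     6,458.6551
  Σ                    772.2142     7,052.2215
Price P = Σ PV = 772.2142.
Macaulay duration = Σ(t·PV) / P = 7,052.2215 / 772.2142 = 9.13247 half-year periods.
In years: 9.13247 / 2 = 4.56623 years.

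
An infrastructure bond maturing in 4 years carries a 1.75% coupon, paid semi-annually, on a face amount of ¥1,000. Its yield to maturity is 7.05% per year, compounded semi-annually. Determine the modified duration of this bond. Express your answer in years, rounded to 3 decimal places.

3.733 years

Periodic yield y = 0.03525. First find Macaulay duration:
  t   CF        PV=CF/(1+0.03525)^t    t·PV
  1         8.75         8.4521         8.4521
  2         8.75         8.1643        16.3285
  3         8.75         7.8863        23.6588
  4         8.75         7.6178        30.4710
  5         8.75         7.3584        36.7919
  6         8.75         7.1078        42.6469
  7         8.75         6.8658        48.0606
  8     1,008.75       764.5777     6,116.6217
  Σ                    818.0301     6,323.0316
P = 818.0301; Macaulay duration = 6,323.0316 / 818.0301 = 7.72958 half-year periods = 3.86479 years.
Modified duration = D_Mac / (1 + y) = 3.86479 / 1.03525 = 3.73320 years.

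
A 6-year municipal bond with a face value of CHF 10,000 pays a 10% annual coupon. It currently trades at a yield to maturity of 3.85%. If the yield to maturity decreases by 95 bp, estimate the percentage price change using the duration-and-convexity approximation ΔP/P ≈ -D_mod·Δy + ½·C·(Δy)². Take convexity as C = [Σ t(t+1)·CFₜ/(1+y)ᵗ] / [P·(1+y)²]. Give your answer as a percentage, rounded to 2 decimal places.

+4.67%

With y = 0.0385:
  t   CF        PV=CF/(1+0.0385)^t    t·PV        t(t+1)·PV
  1     1,000.00       962.9273       962.9273       1,925.8546
  2     1,000.00       927.2290     1,854.4580       5,563.3739
  3     1,000.00       892.8541     2,678.5623      10,714.2492
  4     1,000.00       859.7536     3,439.0143      17,195.0717
  5     1,000.00       827.8802     4,139.4010      24,836.4060
  6    11,000.00     8,769.0729    52,614.4373     368,301.0613
  Σ                 13,239.7171    65,688.8002     428,536.0167
P = 13,239.7171; D_Mac = 4.96150 yrs; D_mod = 4.77756 yrs; C = 30.01205.
Duration effect: -4.77756 × (-0.0095) = +0.045387
Convexity effect: 0.5 × 30.01205 × (-0.0095)² = +0.0013543
ΔP/P ≈ +0.045387 + 0.0013543 = +0.046741 = +4.6741%.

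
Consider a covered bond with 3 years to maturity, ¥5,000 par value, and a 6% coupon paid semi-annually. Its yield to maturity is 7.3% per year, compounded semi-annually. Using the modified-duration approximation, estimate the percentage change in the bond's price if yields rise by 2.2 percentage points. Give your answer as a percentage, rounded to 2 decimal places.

Periodic yield y = 0.0365. Modified duration first:
  t   CF        PV=CF/(1+0.0365)^t    t·PV
  1       150.00       144.7178       144.7178
  2       150.00       139.6216       279.2432
  3       150.00       134.7049       404.1146
  4       150.00       129.9613       519.8452
  5       150.00       125.3848       626.9238
  6     5,150.00     4,153.2817    24,919.6903
  Σ                  4,827.6721    26,894.5349
P = 4,827.6721; D_Mac = 5.57091 half-year periods = 2.78546 yrs; D_mod = 2.78546/(1+0.0365) = 2.68737 yrs.
ΔP/P ≈ -D_mod · Δy = -2.68737 × (+0.022) = -0.059122 = -5.9122%.

-5.91%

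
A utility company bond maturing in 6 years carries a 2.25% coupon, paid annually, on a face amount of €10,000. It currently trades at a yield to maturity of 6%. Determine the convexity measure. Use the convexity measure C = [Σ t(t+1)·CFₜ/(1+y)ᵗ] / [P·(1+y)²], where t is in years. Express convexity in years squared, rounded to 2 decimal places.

34.40

With y = 0.06:
  t   CF        PV=CF/(1+0.06)^t    t·PV        t(t+1)·PV
  1       225.00       212.2642       212.2642         424.5283
  2       225.00       200.2492       400.4984       1,201.4952
  3       225.00       188.9143       566.7430       2,266.9721
  4       225.00       178.2211       712.8843       3,564.4215
  5       225.00       168.1331       840.6654       5,043.9927
  6    10,225.00     7,208.2215    43,249.3292     302,745.3041
  Σ                  8,156.0034    45,982.3845     315,246.7138
P = 8,156.0034.
Convexity = Σ t(t+1)·PV / [P·(1+y)²] = 315,246.7138 / (8,156.0034 × 1.123600) = 34.40024.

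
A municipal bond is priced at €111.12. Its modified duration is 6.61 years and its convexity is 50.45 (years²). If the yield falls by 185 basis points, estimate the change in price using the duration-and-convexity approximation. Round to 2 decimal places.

Duration effect: -D_mod·Δy = -6.61 × (-0.0185) = +0.122285
Convexity effect: ½·C·(Δy)² = 0.5 × 50.45 × (-0.0185)² = +0.00863325625
ΔP/P ≈ +0.122285 + 0.00863325625 = +0.13091825625
ΔP ≈ 111.12 × (+0.13091825625) = +14.5476366345.

+€14.55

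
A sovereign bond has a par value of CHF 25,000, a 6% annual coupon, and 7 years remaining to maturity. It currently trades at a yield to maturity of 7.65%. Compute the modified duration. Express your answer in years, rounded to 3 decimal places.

Periodic yield y = 0.0765. First find Macaulay duration:
  t   CF        PV=CF/(1+0.0765)^t    t·PV
  1     1,500.00     1,393.4046     1,393.4046
  2     1,500.00     1,294.3842     2,588.7683
  3     1,500.00     1,202.4005     3,607.2016
  4     1,500.00     1,116.9536     4,467.8143
  5     1,500.00     1,037.5788     5,187.8940
  6     1,500.00       963.8447     5,783.0681
  7    26,500.00    15,817.8566   110,724.9964
  Σ                 22,826.4229   133,753.1472
P = 22,826.4229; Macaulay duration = 133,753.1472 / 22,826.4229 = 5.85958 years.
Modified duration = D_Mac / (1 + y) = 5.85958 / 1.0765 = 5.44317 years.

5.443 years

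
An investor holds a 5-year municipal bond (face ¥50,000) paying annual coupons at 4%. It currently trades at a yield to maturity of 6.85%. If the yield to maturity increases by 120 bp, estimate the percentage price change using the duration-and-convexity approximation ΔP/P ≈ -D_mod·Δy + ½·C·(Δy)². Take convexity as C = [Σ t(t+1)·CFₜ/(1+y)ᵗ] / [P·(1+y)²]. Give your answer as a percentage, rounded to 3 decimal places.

With y = 0.0685:
  t   CF        PV=CF/(1+0.0685)^t    t·PV        t(t+1)·PV
  1     2,000.00     1,871.7829     1,871.7829       3,743.5657
  2     2,000.00     1,751.7856     3,503.5711      10,510.7134
  3     2,000.00     1,639.4811     4,918.4433      19,673.7733
  4     2,000.00     1,534.3763     6,137.5053      30,687.5266
  5    52,000.00    37,336.2513   186,681.2566   1,120,087.5393
  Σ                 44,133.6772   203,112.5592   1,184,703.1183
P = 44,133.6772; D_Mac = 4.60221 yrs; D_mod = 4.30717 yrs; C = 23.51204.
Duration effect: -4.30717 × (+0.012) = -0.051686
Convexity effect: 0.5 × 23.51204 × (0.012)² = +0.0016929
ΔP/P ≈ -0.051686 + 0.0016929 = -0.049993 = -4.9993%.

-4.999%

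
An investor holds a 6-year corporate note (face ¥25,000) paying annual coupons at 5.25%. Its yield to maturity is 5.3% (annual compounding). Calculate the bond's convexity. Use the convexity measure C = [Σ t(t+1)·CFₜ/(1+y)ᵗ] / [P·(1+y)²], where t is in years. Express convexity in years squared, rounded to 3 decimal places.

With y = 0.053:
  t   CF        PV=CF/(1+0.053)^t    t·PV        t(t+1)·PV
  1     1,312.50     1,246.4387     1,246.4387       2,492.8775
  2     1,312.50     1,183.7025     2,367.4050       7,102.2151
  3     1,312.50     1,124.1239     3,372.3718      13,489.4873
  4     1,312.50     1,067.5441     4,270.1764      21,350.8821
  5     1,312.50     1,013.8121     5,069.0603      30,414.3620
  6    26,312.50    19,301.5367   115,809.2200     810,664.5398
  Σ                 24,937.1580   132,134.6723     885,514.3638
P = 24,937.1580.
Convexity = Σ t(t+1)·PV / [P·(1+y)²] = 885,514.3638 / (24,937.1580 × 1.108809) = 32.02520.

32.025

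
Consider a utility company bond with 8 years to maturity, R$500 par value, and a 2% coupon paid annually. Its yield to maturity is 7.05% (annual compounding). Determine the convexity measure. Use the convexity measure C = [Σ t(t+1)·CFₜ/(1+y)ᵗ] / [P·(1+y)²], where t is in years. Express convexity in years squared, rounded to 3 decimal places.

With y = 0.0705:
  t   CF        PV=CF/(1+0.0705)^t    t·PV        t(t+1)·PV
  1        10.00         9.3414         9.3414          18.6829
  2        10.00         8.7262        17.4525          52.3574
  3        10.00         8.1515        24.4546          97.8186
  4        10.00         7.6147        30.4588         152.2942
  5        10.00         7.1132        35.5661         213.3968
  6        10.00         6.6448        39.8686         279.0804
  7        10.00         6.2072        43.4502         347.6012
  8       510.00       295.7173     2,365.7388      21,291.6491
  Σ                    349.5164     2,566.3311      22,452.8804
P = 349.5164.
Convexity = Σ t(t+1)·PV / [P·(1+y)²] = 22,452.8804 / (349.5164 × 1.145970) = 56.05717.

56.057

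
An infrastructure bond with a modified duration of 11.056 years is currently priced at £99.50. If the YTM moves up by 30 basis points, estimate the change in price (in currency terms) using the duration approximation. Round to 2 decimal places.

-£3.30

Duration approximation: ΔP/P ≈ -D_mod · Δy = -11.056 × (+0.003) = -0.033168.
ΔP ≈ 99.50 × (-0.033168) = -3.300216.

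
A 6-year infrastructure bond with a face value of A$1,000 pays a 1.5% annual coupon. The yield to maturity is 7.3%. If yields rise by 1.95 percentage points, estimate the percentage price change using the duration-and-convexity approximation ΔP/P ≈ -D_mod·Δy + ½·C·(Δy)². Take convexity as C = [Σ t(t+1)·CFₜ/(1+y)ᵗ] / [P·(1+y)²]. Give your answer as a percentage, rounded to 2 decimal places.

-9.77%

With y = 0.073:
  t   CF        PV=CF/(1+0.073)^t    t·PV        t(t+1)·PV
  1        15.00        13.9795        13.9795          27.9590
  2        15.00        13.0284        26.0568          78.1705
  3        15.00        12.1421        36.4262         145.7046
  4        15.00        11.3160        45.2639         226.3197
  5        15.00        10.5461        52.7306         316.3836
  6     1,015.00       665.0705     3,990.4232      27,932.9627
  Σ                    726.0826     4,164.8803      28,727.5001
P = 726.0826; D_Mac = 5.73610 yrs; D_mod = 5.34585 yrs; C = 34.36468.
Duration effect: -5.34585 × (+0.0195) = -0.104244
Convexity effect: 0.5 × 34.36468 × (0.0195)² = +0.0065336
ΔP/P ≈ -0.104244 + 0.0065336 = -0.097710 = -9.7710%.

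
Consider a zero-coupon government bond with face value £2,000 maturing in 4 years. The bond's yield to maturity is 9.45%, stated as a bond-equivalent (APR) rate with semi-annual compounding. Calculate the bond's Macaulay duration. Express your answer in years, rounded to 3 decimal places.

A zero-coupon bond has a single cash flow at maturity, so its Macaulay duration equals its maturity: 4 years.
(Equivalently: 8 semi-annual periods ÷ 2 = 4 years.)

4.000 years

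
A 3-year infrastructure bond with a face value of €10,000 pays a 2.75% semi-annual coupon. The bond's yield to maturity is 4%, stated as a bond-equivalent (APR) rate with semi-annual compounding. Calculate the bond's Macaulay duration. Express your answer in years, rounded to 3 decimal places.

2.898 years

Periodic yield y = 0.02. Discount each cash flow and weight by its period:
  t   CF        PV=CF/(1+0.02)^t    t·PV
  1       137.50       134.8039       134.8039
  2       137.50       132.1607       264.3214
  3       137.50       129.5693       388.7080
  4       137.50       127.0287       508.1150
  5       137.50       124.5380       622.6899
  6    10,137.50     9,001.8099    54,010.8593
  Σ                  9,649.9106    55,929.4975
Price P = Σ PV = 9,649.9106.
Macaulay duration = Σ(t·PV) / P = 55,929.4975 / 9,649.9106 = 5.79586 half-year periods.
In years: 5.79586 / 2 = 2.89793 years.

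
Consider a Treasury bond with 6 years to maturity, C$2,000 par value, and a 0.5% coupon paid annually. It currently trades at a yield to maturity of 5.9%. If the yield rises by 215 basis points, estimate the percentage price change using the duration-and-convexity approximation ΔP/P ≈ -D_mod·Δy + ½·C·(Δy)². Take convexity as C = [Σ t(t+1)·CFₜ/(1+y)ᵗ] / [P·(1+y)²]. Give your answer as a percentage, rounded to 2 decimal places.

With y = 0.059:
  t   CF        PV=CF/(1+0.059)^t    t·PV        t(t+1)·PV
  1        10.00         9.4429         9.4429          18.8857
  2        10.00         8.9168        17.8336          53.5007
  3        10.00         8.4200        25.2600         101.0400
  4        10.00         7.9509        31.8036         159.0180
  5        10.00         7.5079        37.5396         225.2379
  6     2,010.00     1,425.0178     8,550.1069      59,850.7486
  Σ                  1,467.2563     8,671.9866      60,408.4309
P = 1,467.2563; D_Mac = 5.91034 yrs; D_mod = 5.58106 yrs; C = 36.71129.
Duration effect: -5.58106 × (+0.0215) = -0.119993
Convexity effect: 0.5 × 36.71129 × (0.0215)² = +0.0084849
ΔP/P ≈ -0.119993 + 0.0084849 = -0.111508 = -11.1508%.

-11.15%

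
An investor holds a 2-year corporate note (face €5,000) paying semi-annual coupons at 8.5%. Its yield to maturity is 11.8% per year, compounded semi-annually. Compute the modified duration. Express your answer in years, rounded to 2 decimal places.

1.77 years

Periodic yield y = 0.059. First find Macaulay duration:
  t   CF        PV=CF/(1+0.059)^t    t·PV
  1       212.50       200.6610       200.6610
  2       212.50       189.4816       378.9632
  3       212.50       178.9250       536.7750
  4     5,212.50     4,144.4054    16,577.6215
  Σ                  4,713.4730    17,694.0207
P = 4,713.4730; Macaulay duration = 17,694.0207 / 4,713.4730 = 3.75392 half-year periods = 1.87696 years.
Modified duration = D_Mac / (1 + y) = 1.87696 / 1.059 = 1.77239 years.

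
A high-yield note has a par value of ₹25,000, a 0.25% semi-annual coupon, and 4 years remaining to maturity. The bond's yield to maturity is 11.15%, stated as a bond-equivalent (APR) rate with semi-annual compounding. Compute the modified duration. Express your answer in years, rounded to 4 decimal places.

Periodic yield y = 0.05575. First find Macaulay duration:
  t   CF        PV=CF/(1+0.05575)^t    t·PV
  1        31.25        29.5998        29.5998
  2        31.25        28.0368        56.0735
  3        31.25        26.5563        79.6688
  4        31.25        25.1539       100.6157
  5        31.25        23.8256       119.1282
  6        31.25        22.5675       135.4050
  7        31.25        21.3758       149.6306
  8    25,031.25    16,217.8701   129,742.9606
  Σ                 16,394.9858   130,413.0822
P = 16,394.9858; Macaulay duration = 130,413.0822 / 16,394.9858 = 7.95445 half-year periods = 3.97722 years.
Modified duration = D_Mac / (1 + y) = 3.97722 / 1.05575 = 3.76720 years.

3.7672 years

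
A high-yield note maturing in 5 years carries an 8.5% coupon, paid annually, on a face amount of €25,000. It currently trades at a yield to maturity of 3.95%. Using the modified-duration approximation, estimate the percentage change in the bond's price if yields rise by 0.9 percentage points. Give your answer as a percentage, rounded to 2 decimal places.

Periodic yield y = 0.0395. Modified duration first:
  t   CF        PV=CF/(1+0.0395)^t    t·PV
  1     2,125.00     2,044.2520     2,044.2520
  2     2,125.00     1,966.5724     3,933.1449
  3     2,125.00     1,891.8446     5,675.5337
  4     2,125.00     1,819.9563     7,279.8252
  5    27,125.00    22,348.4434   111,742.2168
  Σ                 30,071.0687   130,674.9726
P = 30,071.0687; D_Mac = 4.34554 yrs; D_mod = 4.34554/(1+0.0395) = 4.18041 yrs.
ΔP/P ≈ -D_mod · Δy = -4.18041 × (+0.009) = -0.037624 = -3.7624%.

-3.76%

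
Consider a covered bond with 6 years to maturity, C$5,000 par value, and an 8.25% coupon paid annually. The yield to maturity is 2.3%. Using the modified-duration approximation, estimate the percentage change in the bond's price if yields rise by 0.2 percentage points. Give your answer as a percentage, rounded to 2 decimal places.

-1.00%

Periodic yield y = 0.023. Modified duration first:
  t   CF        PV=CF/(1+0.023)^t    t·PV
  1       412.50       403.2258       403.2258
  2       412.50       394.1601       788.3202
  3       412.50       385.2983     1,155.8948
  4       412.50       376.6356     1,506.5426
  5       412.50       368.1678     1,840.8389
  6     5,412.50     4,722.1971    28,333.1824
  Σ                  6,649.6847    34,028.0047
P = 6,649.6847; D_Mac = 5.11724 yrs; D_mod = 5.11724/(1+0.023) = 5.00219 yrs.
ΔP/P ≈ -D_mod · Δy = -5.00219 × (+0.002) = -0.010004 = -1.0004%.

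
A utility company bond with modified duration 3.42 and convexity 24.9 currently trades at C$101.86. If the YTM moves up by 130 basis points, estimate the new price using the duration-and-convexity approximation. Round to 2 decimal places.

Duration effect: -D_mod·Δy = -3.42 × (+0.013) = -0.044460
Convexity effect: ½·C·(Δy)² = 0.5 × 24.9 × (0.013)² = +0.00210405
ΔP/P ≈ -0.044460 + 0.00210405 = -0.04235595
New price ≈ 101.86 × (1 - 0.04235595) = 97.545622933.

C$97.55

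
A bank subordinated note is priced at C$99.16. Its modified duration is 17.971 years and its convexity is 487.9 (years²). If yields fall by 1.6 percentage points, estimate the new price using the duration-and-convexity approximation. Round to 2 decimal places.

Duration effect: -D_mod·Δy = -17.971 × (-0.016) = +0.287536
Convexity effect: ½·C·(Δy)² = 0.5 × 487.9 × (-0.016)² = +0.0624512
ΔP/P ≈ +0.287536 + 0.0624512 = +0.3499872
New price ≈ 99.16 × (1 + 0.3499872) = 133.864730752.

C$133.86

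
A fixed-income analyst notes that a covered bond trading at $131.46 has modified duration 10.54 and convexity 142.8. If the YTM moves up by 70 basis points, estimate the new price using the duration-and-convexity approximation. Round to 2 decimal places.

Duration effect: -D_mod·Δy = -10.54 × (+0.007) = -0.073780
Convexity effect: ½·C·(Δy)² = 0.5 × 142.8 × (0.007)² = +0.0034986
ΔP/P ≈ -0.073780 + 0.0034986 = -0.0702814
New price ≈ 131.46 × (1 - 0.0702814) = 122.220807156.

$122.22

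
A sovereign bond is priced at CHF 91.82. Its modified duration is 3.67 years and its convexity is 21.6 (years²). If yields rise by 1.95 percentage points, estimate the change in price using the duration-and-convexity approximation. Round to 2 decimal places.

-CHF 6.19

Duration effect: -D_mod·Δy = -3.67 × (+0.0195) = -0.071565
Convexity effect: ½·C·(Δy)² = 0.5 × 21.6 × (0.0195)² = +0.0041067
ΔP/P ≈ -0.071565 + 0.0041067 = -0.0674583
ΔP ≈ 91.82 × (-0.0674583) = -6.194021106.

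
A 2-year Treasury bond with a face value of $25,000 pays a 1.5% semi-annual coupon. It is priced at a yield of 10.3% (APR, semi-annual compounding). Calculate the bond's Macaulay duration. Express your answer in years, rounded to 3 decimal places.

1.975 years

Periodic yield y = 0.0515. Discount each cash flow and weight by its period:
  t   CF        PV=CF/(1+0.0515)^t    t·PV
  1       187.50       178.3167       178.3167
  2       187.50       169.5832       339.1663
  3       187.50       161.2774       483.8321
  4    25,187.50    20,603.8299    82,415.3195
  Σ                 21,113.0071    83,416.6346
Price P = Σ PV = 21,113.0071.
Macaulay duration = Σ(t·PV) / P = 83,416.6346 / 21,113.0071 = 3.95096 half-year periods.
In years: 3.95096 / 2 = 1.97548 years.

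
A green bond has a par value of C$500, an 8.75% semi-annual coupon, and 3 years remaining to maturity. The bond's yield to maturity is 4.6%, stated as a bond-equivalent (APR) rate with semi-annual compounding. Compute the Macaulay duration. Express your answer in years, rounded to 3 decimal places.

2.721 years

Periodic yield y = 0.023. Discount each cash flow and weight by its period:
  t   CF        PV=CF/(1+0.023)^t    t·PV
  1       21.875        21.3832        21.3832
  2       21.875        20.9024        41.8049
  3       21.875        20.4325        61.2975
  4       21.875        19.9731        79.8924
  5       21.875        19.5240        97.6202
  6      521.875       455.3158     2,731.8946
  Σ                    557.5310     3,033.8928
Price P = Σ PV = 557.5310.
Macaulay duration = Σ(t·PV) / P = 3,033.8928 / 557.5310 = 5.44166 half-year periods.
In years: 5.44166 / 2 = 2.72083 years.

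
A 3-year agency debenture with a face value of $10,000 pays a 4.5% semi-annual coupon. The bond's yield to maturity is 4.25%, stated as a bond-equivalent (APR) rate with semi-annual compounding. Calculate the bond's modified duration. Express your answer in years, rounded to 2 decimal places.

2.78 years

Periodic yield y = 0.02125. First find Macaulay duration:
  t   CF        PV=CF/(1+0.02125)^t    t·PV
  1       225.00       220.3182       220.3182
  2       225.00       215.7339       431.4678
  3       225.00       211.2449       633.7348
  4       225.00       206.8494       827.3976
  5       225.00       202.5453     1,012.7265
  6    10,225.00     9,013.0317    54,078.1903
  Σ                 10,069.7235    57,203.8352
P = 10,069.7235; Macaulay duration = 57,203.8352 / 10,069.7235 = 5.68078 half-year periods = 2.84039 years.
Modified duration = D_Mac / (1 + y) = 2.84039 / 1.02125 = 2.78129 years.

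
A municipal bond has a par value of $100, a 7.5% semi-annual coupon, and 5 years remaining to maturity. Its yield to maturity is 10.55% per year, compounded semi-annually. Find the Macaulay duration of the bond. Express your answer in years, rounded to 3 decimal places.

4.204 years

Periodic yield y = 0.05275. Discount each cash flow and weight by its period:
  t   CF        PV=CF/(1+0.05275)^t    t·PV
  1         3.75         3.5621         3.5621
  2         3.75         3.3836         6.7672
  3         3.75         3.2141         9.6422
  4         3.75         3.0530        12.2121
  5         3.75         2.9000        14.5002
  6         3.75         2.7547        16.5284
  7         3.75         2.6167        18.3169
  8         3.75         2.4856        19.8847
  9         3.75         2.3610        21.2494
  10      103.75        62.0491       620.4912
  Σ                     88.3800       743.1545
Price P = Σ PV = 88.3800.
Macaulay duration = Σ(t·PV) / P = 743.1545 / 88.3800 = 8.40862 half-year periods.
In years: 8.40862 / 2 = 4.20431 years.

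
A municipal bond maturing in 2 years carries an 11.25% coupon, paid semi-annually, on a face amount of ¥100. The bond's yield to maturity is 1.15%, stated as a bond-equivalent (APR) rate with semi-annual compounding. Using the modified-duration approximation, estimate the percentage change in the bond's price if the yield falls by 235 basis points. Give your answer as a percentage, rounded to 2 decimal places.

+4.35%

Periodic yield y = 0.00575. Modified duration first:
  t   CF        PV=CF/(1+0.00575)^t    t·PV
  1        5.625         5.5928         5.5928
  2        5.625         5.5609        11.1217
  3        5.625         5.5291        16.5872
  4      105.625       103.2301       412.9206
  Σ                    119.9129       446.2224
P = 119.9129; D_Mac = 3.72122 half-year periods = 1.86061 yrs; D_mod = 1.86061/(1+0.00575) = 1.84997 yrs.
ΔP/P ≈ -D_mod · Δy = -1.84997 × (-0.0235) = +0.043474 = +4.3474%.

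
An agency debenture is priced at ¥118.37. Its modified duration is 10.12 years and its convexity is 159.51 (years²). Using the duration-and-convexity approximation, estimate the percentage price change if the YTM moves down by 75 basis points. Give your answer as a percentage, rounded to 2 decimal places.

+8.04%

Duration effect: -D_mod·Δy = -10.12 × (-0.0075) = +0.075900
Convexity effect: ½·C·(Δy)² = 0.5 × 159.51 × (-0.0075)² = +0.00448621875
ΔP/P ≈ +0.075900 + 0.00448621875 = +0.08038621875
= +8.038621875%.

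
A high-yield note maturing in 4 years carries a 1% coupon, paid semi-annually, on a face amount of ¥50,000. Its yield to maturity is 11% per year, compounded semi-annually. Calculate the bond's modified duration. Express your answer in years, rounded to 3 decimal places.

3.708 years

Periodic yield y = 0.055. First find Macaulay duration:
  t   CF        PV=CF/(1+0.055)^t    t·PV
  1       250.00       236.9668       236.9668
  2       250.00       224.6131       449.2262
  3       250.00       212.9034       638.7102
  4       250.00       201.8042       807.2167
  5       250.00       191.2836       956.4179
  6       250.00       181.3115     1,087.8687
  7       250.00       171.8592     1,203.0144
  8    50,250.00    32,742.8433   261,942.7460
  Σ                 34,163.5850   267,322.1671
P = 34,163.5850; Macaulay duration = 267,322.1671 / 34,163.5850 = 7.82477 half-year periods = 3.91238 years.
Modified duration = D_Mac / (1 + y) = 3.91238 / 1.055 = 3.70842 years.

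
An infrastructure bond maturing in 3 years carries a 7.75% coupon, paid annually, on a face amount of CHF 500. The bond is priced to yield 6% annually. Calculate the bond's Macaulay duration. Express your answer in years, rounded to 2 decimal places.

2.79 years

Periodic yield y = 0.06. Discount each cash flow and weight by its year:
  t   CF        PV=CF/(1+0.06)^t    t·PV
  1        38.75        36.5566        36.5566
  2        38.75        34.4874        68.9747
  3       538.75       452.3449     1,357.0347
  Σ                    523.3889     1,462.5660
Price P = Σ PV = 523.3889.
Macaulay duration = Σ(t·PV) / P = 1,462.5660 / 523.3889 = 2.79442 years.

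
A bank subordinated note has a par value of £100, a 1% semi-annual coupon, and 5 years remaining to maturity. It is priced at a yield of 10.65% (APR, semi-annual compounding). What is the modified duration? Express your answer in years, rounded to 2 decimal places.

4.61 years

Periodic yield y = 0.05325. First find Macaulay duration:
  t   CF        PV=CF/(1+0.05325)^t    t·PV
  1         0.50         0.4747         0.4747
  2         0.50         0.4507         0.9014
  3         0.50         0.4279         1.2838
  4         0.50         0.4063         1.6252
  5         0.50         0.3858         1.9288
  6         0.50         0.3663         2.1975
  7         0.50         0.3477         2.4342
  8         0.50         0.3302         2.6412
  9         0.50         0.3135         2.8212
  10      100.50        59.8207       598.2069
  Σ                     63.3237       614.5149
P = 63.3237; Macaulay duration = 614.5149 / 63.3237 = 9.70434 half-year periods = 4.85217 years.
Modified duration = D_Mac / (1 + y) = 4.85217 / 1.05325 = 4.60685 years.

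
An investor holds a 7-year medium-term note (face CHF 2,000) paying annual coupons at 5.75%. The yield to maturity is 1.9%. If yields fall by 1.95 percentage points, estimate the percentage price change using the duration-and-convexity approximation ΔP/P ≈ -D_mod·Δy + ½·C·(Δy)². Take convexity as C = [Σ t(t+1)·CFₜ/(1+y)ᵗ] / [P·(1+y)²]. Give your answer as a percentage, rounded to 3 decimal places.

+12.483%

With y = 0.019:
  t   CF        PV=CF/(1+0.019)^t    t·PV        t(t+1)·PV
  1       115.00       112.8557       112.8557         225.7115
  2       115.00       110.7515       221.5029         664.5088
  3       115.00       108.6864       326.0593       1,304.2371
  4       115.00       106.6599       426.6395       2,133.1977
  5       115.00       104.6711       523.3557       3,140.1340
  6       115.00       102.7195       616.3168       4,314.2174
  7     2,115.00     1,853.9204    12,977.4428     103,819.5425
  Σ                  2,500.2645    15,204.1727     115,601.5488
P = 2,500.2645; D_Mac = 6.08103 yrs; D_mod = 5.96764 yrs; C = 44.52760.
Duration effect: -5.96764 × (-0.0195) = +0.116369
Convexity effect: 0.5 × 44.52760 × (-0.0195)² = +0.0084658
ΔP/P ≈ +0.116369 + 0.0084658 = +0.124835 = +12.4835%.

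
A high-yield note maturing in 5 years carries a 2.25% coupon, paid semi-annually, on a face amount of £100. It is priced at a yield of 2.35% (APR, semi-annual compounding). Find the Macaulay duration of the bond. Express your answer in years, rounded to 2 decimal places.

Periodic yield y = 0.01175. Discount each cash flow and weight by its period:
  t   CF        PV=CF/(1+0.01175)^t    t·PV
  1        1.125         1.1119         1.1119
  2        1.125         1.0990         2.1980
  3        1.125         1.0863         3.2588
  4        1.125         1.0736         4.2946
  5        1.125         1.0612         5.3059
  6        1.125         1.0488         6.2931
  7        1.125         1.0367         7.2567
  8        1.125         1.0246         8.1970
  9        1.125         1.0127         9.1146
  10     101.125        89.9759       899.7594
  Σ                     99.5308       946.7900
Price P = Σ PV = 99.5308.
Macaulay duration = Σ(t·PV) / P = 946.7900 / 99.5308 = 9.51253 half-year periods.
In years: 9.51253 / 2 = 4.75626 years.

4.76 years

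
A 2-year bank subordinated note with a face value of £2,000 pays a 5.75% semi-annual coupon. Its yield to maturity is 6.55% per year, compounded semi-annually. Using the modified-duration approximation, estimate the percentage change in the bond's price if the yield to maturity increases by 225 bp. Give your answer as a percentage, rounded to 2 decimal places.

Periodic yield y = 0.03275. Modified duration first:
  t   CF        PV=CF/(1+0.03275)^t    t·PV
  1        57.50        55.6766        55.6766
  2        57.50        53.9110       107.8220
  3        57.50        52.2014       156.6042
  4     2,057.50     1,808.6687     7,234.6749
  Σ                  1,970.4577     7,554.7777
P = 1,970.4577; D_Mac = 3.83402 half-year periods = 1.91701 yrs; D_mod = 1.91701/(1+0.03275) = 1.85622 yrs.
ΔP/P ≈ -D_mod · Δy = -1.85622 × (+0.0225) = -0.041765 = -4.1765%.

-4.18%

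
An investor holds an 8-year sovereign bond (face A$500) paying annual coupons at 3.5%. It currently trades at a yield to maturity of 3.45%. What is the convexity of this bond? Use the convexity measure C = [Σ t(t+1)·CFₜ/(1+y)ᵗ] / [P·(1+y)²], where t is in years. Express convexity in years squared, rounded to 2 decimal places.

With y = 0.0345:
  t   CF        PV=CF/(1+0.0345)^t    t·PV        t(t+1)·PV
  1        17.50        16.9164        16.9164          33.8328
  2        17.50        16.3522        32.7045          98.1134
  3        17.50        15.8069        47.4207         189.6827
  4        17.50        15.2797        61.1190         305.5949
  5        17.50        14.7702        73.8509         443.1052
  6        17.50        14.2776        85.6656         599.6590
  7        17.50        13.8014        96.6101         772.8810
  8       517.50       394.5176     3,156.1409      28,405.2680
  Σ                    501.7221     3,570.4280      30,848.1369
P = 501.7221.
Convexity = Σ t(t+1)·PV / [P·(1+y)²] = 30,848.1369 / (501.7221 × 1.070190) = 57.45194.

57.45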